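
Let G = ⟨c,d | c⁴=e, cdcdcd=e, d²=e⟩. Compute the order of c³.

Compute successive powers until reaching e:
  (c³)¹ = c³, (c³)² = c², (c³)³ = c, (c³)⁴ = e.
The smallest positive k with (c³)ᵏ = e is 4.

Answer: 4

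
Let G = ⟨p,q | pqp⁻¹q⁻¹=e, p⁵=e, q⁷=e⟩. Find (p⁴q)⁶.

Compute successive powers of (p⁴q), reducing at each step:
  (p⁴q)²: (p⁴q) · p⁴ = p³q;   (p³q) · q = p³q²
  (p⁴q)³: (p³q²) · p⁴ = p²q²;   (p²q²) · q = p²q³
  (p⁴q)⁴: (p²q³) · p⁴ = pq³;   (pq³) · q = pq⁴
  (p⁴q)⁵: (pq⁴) · p⁴ = q⁴;   (q⁴) · q = q⁵
  (p⁴q)⁶: (q⁵) · p⁴ = p⁴q⁵;   (p⁴q⁵) · q = p⁴q⁶

Answer: p⁴q⁶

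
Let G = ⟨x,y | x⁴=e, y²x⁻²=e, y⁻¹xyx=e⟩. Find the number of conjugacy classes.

The conjugacy classes (representative and size) are:
  [e] (size 1), [x³] (size 2), [x²] (size 1), [y⁻¹] (size 2), [xy⁻¹] (size 2).
Class equation: 1 + 2 + 1 + 2 + 2 = 8 = |G|. So G has 5 conjugacy classes.

Answer: 5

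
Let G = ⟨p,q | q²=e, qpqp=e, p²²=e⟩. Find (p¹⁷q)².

Compute successive powers of (p¹⁷q), reducing at each step:
  (p¹⁷q)²: (p¹⁷q) · p¹⁷ = q;   q · q = e

Answer: e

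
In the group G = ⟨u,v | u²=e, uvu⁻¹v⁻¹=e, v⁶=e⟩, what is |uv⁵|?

Compute successive powers until reaching e:
  (uv⁵)¹ = uv⁵, (uv⁵)² = v⁴, (uv⁵)³ = uv³, (uv⁵)⁴ = v², (uv⁵)⁵ = uv, (uv⁵)⁶ = e.
The smallest positive k with (uv⁵)ᵏ = e is 6.

Answer: 6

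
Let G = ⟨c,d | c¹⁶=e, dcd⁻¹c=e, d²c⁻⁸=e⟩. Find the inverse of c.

The order of c is 16 (smallest k with cᵏ = e), so c⁻¹ = c¹⁵ = c¹⁵.
Check: c · (c¹⁵) → c · c¹⁵ = e, giving e as required.

Answer: c¹⁵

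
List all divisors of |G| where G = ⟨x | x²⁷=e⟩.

|G| = 27 = 3³. By Lagrange's theorem the order of any subgroup divides 27; the divisors of 27 are 1, 3, 9, 27.

Answer: 1, 3, 9, 27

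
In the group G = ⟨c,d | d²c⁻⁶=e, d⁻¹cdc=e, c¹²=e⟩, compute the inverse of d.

The order of d is 4 (smallest k with dᵏ = e), so d⁻¹ = d³ = d⁻¹.
Check: d · (d⁻¹) → d · d⁻¹ = e, giving e as required.

Answer: d⁻¹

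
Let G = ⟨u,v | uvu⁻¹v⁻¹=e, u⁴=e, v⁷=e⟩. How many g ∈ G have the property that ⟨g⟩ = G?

G is cyclic of order 28. An element generates G iff its order is 28, and a cyclic group of order 28 has exactly φ(28) = 12 such elements.

Answer: 12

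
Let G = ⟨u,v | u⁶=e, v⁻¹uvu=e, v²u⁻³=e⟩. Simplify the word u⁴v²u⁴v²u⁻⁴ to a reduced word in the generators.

Multiply left to right, reducing at each step:
  (u⁴) · v² = u
  u · u⁴ = u⁵
  (u⁵) · v² = u²
  (u²) · u⁻⁴ = u⁴

Answer: u⁴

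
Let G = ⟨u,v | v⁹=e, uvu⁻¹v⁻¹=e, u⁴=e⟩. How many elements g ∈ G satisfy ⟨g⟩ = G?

G is cyclic of order 36. An element generates G iff its order is 36, and a cyclic group of order 36 has exactly φ(36) = 12 such elements.

Answer: 12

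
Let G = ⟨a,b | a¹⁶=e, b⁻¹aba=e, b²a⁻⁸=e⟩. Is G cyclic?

Every cyclic group is abelian. But a·b = ab while b·a = a⁷b⁻¹, so a·b ≠ b·a and G is not abelian. Hence G is not cyclic.

Answer: No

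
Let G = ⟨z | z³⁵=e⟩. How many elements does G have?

G is generated by a single element, so G is cyclic. The relator gives z³⁵ = e and no smaller power is forced to be e, so the 35 powers {e, z, z², z³, z⁴, z⁵, z⁶, z⁷, z⁸, z⁹, z²², z²³, z²¹, z²⁰, z²⁴, z²⁵, z²⁶, z²⁷, z²⁸, z²⁹, z³², z³³, z³¹, z³⁰, z³⁴, z¹², z¹³, z¹¹, z¹⁰, z¹⁴, z¹⁵, z¹⁶, z¹⁷, z¹⁸, z¹⁹} are distinct. Hence |G| = 35.

Answer: 35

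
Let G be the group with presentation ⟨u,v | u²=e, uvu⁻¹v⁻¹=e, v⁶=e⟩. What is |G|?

Enumerate words in the generators, reducing via the relations: the distinct elements are
  {e, u, v, uv, v², v³, v⁴, v⁵, uv², uv³, uv⁴, uv⁵}.
No further products give new elements, so |G| = 12.

Answer: 12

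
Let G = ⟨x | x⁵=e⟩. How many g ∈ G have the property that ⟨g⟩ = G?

G is cyclic of order 5. An element generates G iff its order is 5, and a cyclic group of order 5 has exactly φ(5) = 4 such elements.

Answer: 4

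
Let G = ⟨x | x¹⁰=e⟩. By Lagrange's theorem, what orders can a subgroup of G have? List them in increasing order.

|G| = 10 = 2 · 5. By Lagrange's theorem the order of any subgroup divides 10; the divisors of 10 are 1, 2, 5, 10.

Answer: 1, 2, 5, 10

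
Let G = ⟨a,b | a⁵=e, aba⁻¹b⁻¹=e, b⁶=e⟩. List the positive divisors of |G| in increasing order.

|G| = 30 = 2 · 3 · 5. By Lagrange's theorem the order of any subgroup divides 30; the divisors of 30 are 1, 2, 3, 5, 6, 10, 15, 30.

Answer: 1, 2, 3, 5, 6, 10, 15, 30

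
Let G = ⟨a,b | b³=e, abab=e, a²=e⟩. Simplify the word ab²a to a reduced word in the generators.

Multiply left to right, reducing at each step:
  a · b² = ab²
  (ab²) · a = b

Answer: b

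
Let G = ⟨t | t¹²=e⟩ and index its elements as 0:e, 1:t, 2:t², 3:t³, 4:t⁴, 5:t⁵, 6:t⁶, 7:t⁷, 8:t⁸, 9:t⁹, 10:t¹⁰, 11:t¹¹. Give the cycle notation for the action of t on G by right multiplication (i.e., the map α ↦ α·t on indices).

(0 1 2 3 4 5 6 7 8 9 10 11)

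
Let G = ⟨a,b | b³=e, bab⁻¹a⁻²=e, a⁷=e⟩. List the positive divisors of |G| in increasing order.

|G| = 21 = 3 · 7. By Lagrange's theorem the order of any subgroup divides 21; the divisors of 21 are 1, 3, 7, 21.

Answer: 1, 3, 7, 21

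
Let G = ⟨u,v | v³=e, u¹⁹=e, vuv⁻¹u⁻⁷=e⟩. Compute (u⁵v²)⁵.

Compute successive powers of (u⁵v²), reducing at each step:
  (u⁵v²)²: (u⁵v²) · u⁵ = u³v²;   (u³v²) · v² = u³v
  (u⁵v²)³: (u³v) · u⁵ = v;   v · v² = e
  (u⁵v²)⁴: e · u⁵ = u⁵;   (u⁵) · v² = u⁵v²
  (u⁵v²)⁵: (u⁵v²) · u⁵ = u³v²;   (u³v²) · v² = u³v

Answer: u³v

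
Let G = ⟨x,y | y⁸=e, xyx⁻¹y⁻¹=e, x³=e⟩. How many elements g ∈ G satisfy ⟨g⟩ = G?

G is cyclic of order 24. An element generates G iff its order is 24, and a cyclic group of order 24 has exactly φ(24) = 8 such elements.

Answer: 8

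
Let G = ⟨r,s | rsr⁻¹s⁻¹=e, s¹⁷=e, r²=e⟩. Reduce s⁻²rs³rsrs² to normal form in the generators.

Multiply left to right, reducing at each step:
  (s¹⁵) · r = rs¹⁵
  (rs¹⁵) · s³ = rs
  (rs) · r = s
  s · s = s²
  (s²) · r = rs²
  (rs²) · s² = rs⁴

Answer: rs⁴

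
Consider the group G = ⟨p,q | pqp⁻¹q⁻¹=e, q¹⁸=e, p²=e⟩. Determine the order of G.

Enumerate words in the generators, reducing via the relations: the distinct elements are
  {e, p, q, pq, q², q³, q⁴, q⁵, q⁶, q⁷, q⁸, q⁹, pq², pq³, pq⁴, pq⁵, pq⁶, pq⁷, pq⁸, pq⁹, q¹², q¹³, q¹¹, q¹⁰, q¹⁴, q¹⁵, q¹⁶, q¹⁷, pq¹², pq¹³, pq¹¹, pq¹⁰, pq¹⁴, pq¹⁵, pq¹⁶, pq¹⁷}.
No further products give new elements, so |G| = 36.

Answer: 36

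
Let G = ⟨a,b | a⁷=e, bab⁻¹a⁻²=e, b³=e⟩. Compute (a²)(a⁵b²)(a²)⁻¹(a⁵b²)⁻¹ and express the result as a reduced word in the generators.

[(a²), (a⁵b²)] = (a²)·(a⁵b²)·(a²)⁻¹·(a⁵b²)⁻¹.
  (a²) · (a⁵b²) = b²
  (b²) · (a⁵) = a⁶b²
  (a⁶b²) · (a⁴b) = a

Answer: a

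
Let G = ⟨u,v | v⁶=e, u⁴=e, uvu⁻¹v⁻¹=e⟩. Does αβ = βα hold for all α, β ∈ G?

Each pair of generators commutes: u·v = uv = v·u. Since the generators pairwise commute, every element of G commutes with every other, so G is abelian.

Answer: Yes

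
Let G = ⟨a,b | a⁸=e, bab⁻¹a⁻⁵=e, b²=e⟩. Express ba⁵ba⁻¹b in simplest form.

Multiply left to right, reducing at each step:
  b · a⁵ = ab
  (ab) · b = a
  a · a⁻¹ = e
  e · b = b

Answer: b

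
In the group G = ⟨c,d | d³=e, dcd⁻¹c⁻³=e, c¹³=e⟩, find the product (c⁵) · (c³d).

Compute (c⁵) · (c³d) by multiplying left to right and reducing via the relations at each step:
  (c⁵) · c³ = c⁸
  (c⁸) · d = c⁸d

Answer: c⁸d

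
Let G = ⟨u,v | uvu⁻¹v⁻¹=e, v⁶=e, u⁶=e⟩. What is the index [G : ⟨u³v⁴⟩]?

First find ord(u³v⁴) by computing successive powers:
  (u³v⁴)¹ = u³v⁴, (u³v⁴)² = v², (u³v⁴)³ = u³, (u³v⁴)⁴ = v⁴, (u³v⁴)⁵ = u³v², (u³v⁴)⁶ = e.
So |⟨u³v⁴⟩| = ord(u³v⁴) = 6. With |G| = 36, by Lagrange [G : ⟨u³v⁴⟩] = 36/6 = 6.

Answer: 6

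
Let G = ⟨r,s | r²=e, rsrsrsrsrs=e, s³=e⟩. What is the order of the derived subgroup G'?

G' = [G, G] is generated by all commutators. The generator-pair commutators are: [r, s] = rsrs².
The subgroup they normally generate is {e, r, s, s², rs, rsr, rsrs, rsrsr, s²rs²r, s²rs², s²r, rs², sr, srs, srsr, rs²rs²r, rs²rs², rs²r, s²rs, s²rsr, s²rsrs, srs²rs², srs²r, srs², rsrs², rs²rs, rs²rsr, rs²rsrs, rsrs²rs², rsrs²r, s²rs²rs, rsrs²rs, rsrs²rsr, rsrs²rsrs, s²rs²rsrs², s²rs²rsr, s²rs²rsrs, s²rsrs²rs², s²rsrs²r, s²rsrs², srsrs², srs²rs, srs²rsr, srs²rsrs, srsrs²rs², srsrs²r, srsrs²rs, rs²rsrs²rs², rs²rsrs²r, rs²rsrs², s²rsrs²rs, s²rsrs²rsr, srs²rsrs²r, srs²rsrs², rs²rsrs²rs, rs²rsrs²rsr, rsrs²rsrs²r, rsrs²rsrs², rsrs²rsrs²rs, srs²rsrs²rs}, of order 60.
Check: |G/G'| = 60/60 = 1 is the order of the abelianisation.

Answer: 60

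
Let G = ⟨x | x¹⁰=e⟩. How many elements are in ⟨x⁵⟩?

|⟨x⁵⟩| equals the order of x⁵. Compute successive powers until reaching e:
  (x⁵)¹ = x⁵, (x⁵)² = e.
The smallest positive k with (x⁵)ᵏ = e is 2, so |⟨x⁵⟩| = 2.

Answer: 2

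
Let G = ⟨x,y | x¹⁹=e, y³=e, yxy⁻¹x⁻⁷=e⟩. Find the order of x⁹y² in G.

Compute successive powers until reaching e:
  (x⁹y²)¹ = x⁹y², (x⁹y²)² = x¹³y, (x⁹y²)³ = e.
The smallest positive k with (x⁹y²)ᵏ = e is 3.

Answer: 3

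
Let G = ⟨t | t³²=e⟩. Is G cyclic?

|G| = 32. The element t has order 32 (its powers give 32 distinct elements), so ⟨t⟩ = G and G is cyclic.

Answer: Yes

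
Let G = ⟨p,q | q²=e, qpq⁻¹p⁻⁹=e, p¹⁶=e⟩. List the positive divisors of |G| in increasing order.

|G| = 32 = 2⁵. By Lagrange's theorem the order of any subgroup divides 32; the divisors of 32 are 1, 2, 4, 8, 16, 32.

Answer: 1, 2, 4, 8, 16, 32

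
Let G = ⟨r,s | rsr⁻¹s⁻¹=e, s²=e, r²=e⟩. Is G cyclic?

|G| = 4, but the maximum element order in G is 2 < 4. No single element generates all of G, so G is not cyclic.

Answer: No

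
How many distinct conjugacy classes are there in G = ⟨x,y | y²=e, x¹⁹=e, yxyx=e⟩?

The conjugacy classes (representative and size) are:
  [e] (size 1), [x¹⁸] (size 2), [x²] (size 2), [x¹⁶] (size 2), [x⁴] (size 2), [x¹⁴] (size 2), [x¹³] (size 2), [x¹²] (size 2), [x⁸] (size 2), [x⁹] (size 2), [y] (size 19).
Class equation: 1 + 2 + 2 + 2 + 2 + 2 + 2 + 2 + 2 + 2 + 19 = 38 = |G|. So G has 11 conjugacy classes.

Answer: 11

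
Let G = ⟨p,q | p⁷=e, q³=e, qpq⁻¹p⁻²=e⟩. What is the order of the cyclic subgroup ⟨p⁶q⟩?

|⟨p⁶q⟩| equals the order of p⁶q. Compute successive powers until reaching e:
  (p⁶q)¹ = p⁶q, (p⁶q)² = p⁴q², (p⁶q)³ = e.
The smallest positive k with (p⁶q)ᵏ = e is 3, so |⟨p⁶q⟩| = 3.

Answer: 3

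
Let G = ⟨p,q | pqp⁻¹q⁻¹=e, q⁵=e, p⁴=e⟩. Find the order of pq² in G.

Compute successive powers until reaching e:
  (pq²)¹ = pq², (pq²)² = p²q⁴, (pq²)³ = p³q, (pq²)⁴ = q³, (pq²)⁵ = p, (pq²)⁶ = p²q², (pq²)⁷ = p³q⁴, (pq²)⁸ = q, (pq²)⁹ = pq³, (pq²)¹⁰ = p², (pq²)¹¹ = p³q², (pq²)¹² = q⁴, (pq²)¹³ = pq, (pq²)¹⁴ = p²q³, (pq²)¹⁵ = p³, (pq²)¹⁶ = q², (pq²)¹⁷ = pq⁴, (pq²)¹⁸ = p²q, (pq²)¹⁹ = p³q³, (pq²)²⁰ = e.
The smallest positive k with (pq²)ᵏ = e is 20.

Answer: 20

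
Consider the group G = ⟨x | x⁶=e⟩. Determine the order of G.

G is generated by a single element, so G is cyclic. The relator gives x⁶ = e and no smaller power is forced to be e, so the 6 powers {e, x, x², x³, x⁴, x⁵} are distinct. Hence |G| = 6.

Answer: 6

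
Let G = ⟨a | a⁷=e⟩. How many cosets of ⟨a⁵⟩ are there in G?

First find ord(a⁵) by computing successive powers:
  (a⁵)¹ = a⁵, (a⁵)² = a³, (a⁵)³ = a, (a⁵)⁴ = a⁶, (a⁵)⁵ = a⁴, (a⁵)⁶ = a², (a⁵)⁷ = e.
So |⟨a⁵⟩| = ord(a⁵) = 7. With |G| = 7, by Lagrange [G : ⟨a⁵⟩] = 7/7 = 1.

Answer: 1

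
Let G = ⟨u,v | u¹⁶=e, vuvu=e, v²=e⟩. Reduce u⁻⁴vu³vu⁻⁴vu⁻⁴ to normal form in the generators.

Multiply left to right, reducing at each step:
  (u¹²) · v = u¹²v
  (u¹²v) · u³ = u⁹v
  (u⁹v) · v = u⁹
  (u⁹) · u⁻⁴ = u⁵
  (u⁵) · v = u⁵v
  (u⁵v) · u⁻⁴ = u⁹v

Answer: u⁹v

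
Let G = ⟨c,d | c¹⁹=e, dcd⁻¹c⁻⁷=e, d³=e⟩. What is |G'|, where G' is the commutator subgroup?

G' = [G, G] is generated by all commutators. The generator-pair commutators are: [c, d] = c¹³.
The subgroup they normally generate is {e, c, c², c³, c⁴, c⁵, c⁶, c⁷, c⁸, c⁹, c¹⁰, c¹¹, c¹², c¹³, c¹⁴, c¹⁵, c¹⁶, c¹⁷, c¹⁸}, of order 19.
Check: |G/G'| = 57/19 = 3 is the order of the abelianisation.

Answer: 19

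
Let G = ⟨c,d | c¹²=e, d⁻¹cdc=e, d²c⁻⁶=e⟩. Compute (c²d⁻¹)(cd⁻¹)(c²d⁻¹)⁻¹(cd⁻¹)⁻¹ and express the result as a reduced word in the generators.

[(c²d⁻¹), (cd⁻¹)] = (c²d⁻¹)·(cd⁻¹)·(c²d⁻¹)⁻¹·(cd⁻¹)⁻¹.
  (c²d⁻¹) · (cd⁻¹) = c⁷
  (c⁷) · (c²d) = c³d⁻¹
  (c³d⁻¹) · (cd) = c²

Answer: c²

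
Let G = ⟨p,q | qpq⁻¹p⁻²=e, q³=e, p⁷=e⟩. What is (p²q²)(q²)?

Compute (p²q²) · (q²) by multiplying left to right and reducing via the relations at each step:
  (p²q²) · q² = p²q

Answer: p²q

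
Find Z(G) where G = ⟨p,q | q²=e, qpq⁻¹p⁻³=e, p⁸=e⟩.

An element z ∈ Z(G) iff z commutes with every generator.
For example p⁴ is central: (p⁴)·p = p⁵ = p·(p⁴); (p⁴)·q = p⁴q = q·(p⁴).
Whereas p ∉ Z(G) since p·q = pq ≠ p³q = q·p.
Checking each of the 16 elements this way gives Z(G) = {e, p⁴}, of order 2.

Answer: {e, p⁴}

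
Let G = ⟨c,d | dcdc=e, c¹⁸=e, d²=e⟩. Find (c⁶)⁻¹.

The order of (c⁶) is 3 (smallest k with (c⁶)ᵏ = e), so (c⁶)⁻¹ = (c⁶)² = c¹².
Check: (c⁶) · (c¹²) → (c⁶) · c¹² = e, giving e as required.

Answer: c¹²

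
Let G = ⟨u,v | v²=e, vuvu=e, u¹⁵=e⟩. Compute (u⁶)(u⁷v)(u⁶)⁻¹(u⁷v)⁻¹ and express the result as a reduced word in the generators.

[(u⁶), (u⁷v)] = (u⁶)·(u⁷v)·(u⁶)⁻¹·(u⁷v)⁻¹.
  (u⁶) · (u⁷v) = u¹³v
  (u¹³v) · (u⁹) = u⁴v
  (u⁴v) · (u⁷v) = u¹²

Answer: u¹²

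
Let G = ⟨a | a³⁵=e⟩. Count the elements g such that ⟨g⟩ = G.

G is cyclic of order 35. An element generates G iff its order is 35, and a cyclic group of order 35 has exactly φ(35) = 24 such elements.

Answer: 24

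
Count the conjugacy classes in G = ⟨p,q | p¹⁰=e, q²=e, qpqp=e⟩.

The conjugacy classes (representative and size) are:
  [e] (size 1), [p] (size 2), [p²] (size 2), [p³] (size 2), [p⁴] (size 2), [p⁵] (size 1), [p²q] (size 5), [p³q] (size 5).
Class equation: 1 + 2 + 2 + 2 + 2 + 1 + 5 + 5 = 20 = |G|. So G has 8 conjugacy classes.

Answer: 8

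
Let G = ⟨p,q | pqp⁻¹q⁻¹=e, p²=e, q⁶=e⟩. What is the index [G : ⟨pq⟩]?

First find ord(pq) by computing successive powers:
  (pq)¹ = pq, (pq)² = q², (pq)³ = pq³, (pq)⁴ = q⁴, (pq)⁵ = pq⁵, (pq)⁶ = e.
So |⟨pq⟩| = ord(pq) = 6. With |G| = 12, by Lagrange [G : ⟨pq⟩] = 12/6 = 2.

Answer: 2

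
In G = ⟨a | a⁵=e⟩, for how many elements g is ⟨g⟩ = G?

G is cyclic of order 5. An element generates G iff its order is 5, and a cyclic group of order 5 has exactly φ(5) = 4 such elements.

Answer: 4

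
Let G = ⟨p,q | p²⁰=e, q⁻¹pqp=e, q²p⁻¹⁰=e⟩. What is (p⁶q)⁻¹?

The order of (p⁶q) is 4 (smallest k with (p⁶q)ᵏ = e), so (p⁶q)⁻¹ = (p⁶q)³ = p⁶q⁻¹.
Check: (p⁶q) · (p⁶q⁻¹) → (p⁶q) · p⁶ = q;   q · q⁻¹ = e, giving e as required.

Answer: p⁶q⁻¹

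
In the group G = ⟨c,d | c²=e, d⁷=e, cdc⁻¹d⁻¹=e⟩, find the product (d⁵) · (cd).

Compute (d⁵) · (cd) by multiplying left to right and reducing via the relations at each step:
  (d⁵) · c = cd⁵
  (cd⁵) · d = cd⁶

Answer: cd⁶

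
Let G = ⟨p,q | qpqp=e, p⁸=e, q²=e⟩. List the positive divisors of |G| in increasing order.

|G| = 16 = 2⁴. By Lagrange's theorem the order of any subgroup divides 16; the divisors of 16 are 1, 2, 4, 8, 16.

Answer: 1, 2, 4, 8, 16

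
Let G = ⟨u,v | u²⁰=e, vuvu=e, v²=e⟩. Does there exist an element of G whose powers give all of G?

Every cyclic group is abelian. But u·v = uv while v·u = u¹⁹v, so u·v ≠ v·u and G is not abelian. Hence G is not cyclic.

Answer: No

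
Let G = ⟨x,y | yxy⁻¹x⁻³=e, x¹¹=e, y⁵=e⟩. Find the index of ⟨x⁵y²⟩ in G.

First find ord(x⁵y²) by computing successive powers:
  (x⁵y²)¹ = x⁵y², (x⁵y²)² = x⁶y⁴, (x⁵y²)³ = x⁴y, (x⁵y²)⁴ = x⁸y³, (x⁵y²)⁵ = e.
So |⟨x⁵y²⟩| = ord(x⁵y²) = 5. With |G| = 55, by Lagrange [G : ⟨x⁵y²⟩] = 55/5 = 11.

Answer: 11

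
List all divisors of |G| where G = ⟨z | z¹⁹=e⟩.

|G| = 19 = 19. By Lagrange's theorem the order of any subgroup divides 19; the divisors of 19 are 1, 19.

Answer: 1, 19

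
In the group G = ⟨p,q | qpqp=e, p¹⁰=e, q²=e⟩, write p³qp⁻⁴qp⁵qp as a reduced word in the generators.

Multiply left to right, reducing at each step:
  (p³) · q = p³q
  (p³q) · p⁻⁴ = p⁷q
  (p⁷q) · q = p⁷
  (p⁷) · p⁵ = p²
  (p²) · q = p²q
  (p²q) · p = pq

Answer: pq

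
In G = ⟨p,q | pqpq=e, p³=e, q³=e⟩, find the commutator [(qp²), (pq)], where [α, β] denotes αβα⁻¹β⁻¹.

[(qp²), (pq)] = (qp²)·(pq)·(qp²)⁻¹·(pq)⁻¹.
  (qp²) · (pq) = q²
  (q²) · (pq²) = pq²p
  (pq²p) · (pq) = p²q²

Answer: p²q²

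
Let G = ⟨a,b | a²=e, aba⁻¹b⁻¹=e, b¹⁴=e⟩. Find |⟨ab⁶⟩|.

|⟨ab⁶⟩| equals the order of ab⁶. Compute successive powers until reaching e:
  (ab⁶)¹ = ab⁶, (ab⁶)² = b¹², (ab⁶)³ = ab⁴, (ab⁶)⁴ = b¹⁰, (ab⁶)⁵ = ab², (ab⁶)⁶ = b⁸, (ab⁶)⁷ = a, (ab⁶)⁸ = b⁶, (ab⁶)⁹ = ab¹², (ab⁶)¹⁰ = b⁴, (ab⁶)¹¹ = ab¹⁰, (ab⁶)¹² = b², (ab⁶)¹³ = ab⁸, (ab⁶)¹⁴ = e.
The smallest positive k with (ab⁶)ᵏ = e is 14, so |⟨ab⁶⟩| = 14.

Answer: 14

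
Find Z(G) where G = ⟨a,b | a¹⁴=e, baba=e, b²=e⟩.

An element z ∈ Z(G) iff z commutes with every generator.
For example a⁷ is central: (a⁷)·a = a⁸ = a·(a⁷); (a⁷)·b = a⁷b = b·(a⁷).
Whereas a ∉ Z(G) since a·b = ab ≠ a¹³b = b·a.
Checking each of the 28 elements this way gives Z(G) = {e, a⁷}, of order 2.

Answer: {e, a⁷}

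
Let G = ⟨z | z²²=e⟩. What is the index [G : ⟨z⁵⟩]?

First find ord(z⁵) by computing successive powers:
  (z⁵)¹ = z⁵, (z⁵)² = z¹⁰, (z⁵)³ = z¹⁵, (z⁵)⁴ = z²⁰, (z⁵)⁵ = z³, (z⁵)⁶ = z⁸, (z⁵)⁷ = z¹³, (z⁵)⁸ = z¹⁸, (z⁵)⁹ = z, (z⁵)¹⁰ = z⁶, (z⁵)¹¹ = z¹¹, (z⁵)¹² = z¹⁶, (z⁵)¹³ = z²¹, (z⁵)¹⁴ = z⁴, (z⁵)¹⁵ = z⁹, (z⁵)¹⁶ = z¹⁴, (z⁵)¹⁷ = z¹⁹, (z⁵)¹⁸ = z², (z⁵)¹⁹ = z⁷, (z⁵)²⁰ = z¹², (z⁵)²¹ = z¹⁷, (z⁵)²² = e.
So |⟨z⁵⟩| = ord(z⁵) = 22. With |G| = 22, by Lagrange [G : ⟨z⁵⟩] = 22/22 = 1.

Answer: 1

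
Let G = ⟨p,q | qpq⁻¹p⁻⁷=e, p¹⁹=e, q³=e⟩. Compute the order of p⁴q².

Compute successive powers until reaching e:
  (p⁴q²)¹ = p⁴q², (p⁴q²)² = p¹⁰q, (p⁴q²)³ = e.
The smallest positive k with (p⁴q²)ᵏ = e is 3.

Answer: 3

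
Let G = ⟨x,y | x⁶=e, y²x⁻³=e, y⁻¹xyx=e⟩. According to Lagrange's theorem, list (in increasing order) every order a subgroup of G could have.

|G| = 12 = 2² · 3. By Lagrange's theorem the order of any subgroup divides 12; the divisors of 12 are 1, 2, 3, 4, 6, 12.

Answer: 1, 2, 3, 4, 6, 12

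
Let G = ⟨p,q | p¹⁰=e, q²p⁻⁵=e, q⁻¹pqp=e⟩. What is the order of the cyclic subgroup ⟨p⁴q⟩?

|⟨p⁴q⟩| equals the order of p⁴q. Compute successive powers until reaching e:
  (p⁴q)¹ = p⁴q, (p⁴q)² = p⁵, (p⁴q)³ = p⁴q⁻¹, (p⁴q)⁴ = e.
The smallest positive k with (p⁴q)ᵏ = e is 4, so |⟨p⁴q⟩| = 4.

Answer: 4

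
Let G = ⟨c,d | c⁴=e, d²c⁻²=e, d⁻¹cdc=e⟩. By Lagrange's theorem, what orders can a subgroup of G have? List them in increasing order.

|G| = 8 = 2³. By Lagrange's theorem the order of any subgroup divides 8; the divisors of 8 are 1, 2, 4, 8.

Answer: 1, 2, 4, 8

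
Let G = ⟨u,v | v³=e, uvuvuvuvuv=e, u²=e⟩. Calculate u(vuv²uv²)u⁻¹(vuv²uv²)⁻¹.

[u, (vuv²uv²)] = u·(vuv²uv²)·u⁻¹·(vuv²uv²)⁻¹.
  u · (vuv²uv²) = uvuv²uv²
  (uvuv²uv²) · u = uv²uvuv
  (uv²uvuv) · (vuvuv²) = uvuv²uvuv²uv

Answer: uvuv²uvuv²uv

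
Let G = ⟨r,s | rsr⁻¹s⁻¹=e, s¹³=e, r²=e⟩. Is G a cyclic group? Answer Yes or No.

|G| = 26. The element rs has order 26 (its powers give 26 distinct elements), so ⟨rs⟩ = G and G is cyclic.

Answer: Yes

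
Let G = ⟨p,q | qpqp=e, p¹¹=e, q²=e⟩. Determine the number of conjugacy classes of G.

The conjugacy classes (representative and size) are:
  [e] (size 1), [p¹⁰] (size 2), [p²] (size 2), [p³] (size 2), [p⁷] (size 2), [p⁶] (size 2), [p²q] (size 11).
Class equation: 1 + 2 + 2 + 2 + 2 + 2 + 11 = 22 = |G|. So G has 7 conjugacy classes.

Answer: 7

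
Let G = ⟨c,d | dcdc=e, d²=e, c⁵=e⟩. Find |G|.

Enumerate words in the generators, reducing via the relations: the distinct elements are
  {c, d, e, cd, c², c³, c⁴, c²d, c³d, c⁴d}.
No further products give new elements, so |G| = 10.

Answer: 10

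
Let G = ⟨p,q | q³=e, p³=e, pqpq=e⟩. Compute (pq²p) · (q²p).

Compute (pq²p) · (q²p) by multiplying left to right and reducing via the relations at each step:
  (pq²p) · q² = qp²
  (qp²) · p = q

Answer: q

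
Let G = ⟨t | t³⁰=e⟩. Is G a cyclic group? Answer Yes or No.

|G| = 30. The element t has order 30 (its powers give 30 distinct elements), so ⟨t⟩ = G and G is cyclic.

Answer: Yes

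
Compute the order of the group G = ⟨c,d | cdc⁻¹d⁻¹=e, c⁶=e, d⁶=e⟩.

Enumerate words in the generators, reducing via the relations: the distinct elements are
  {c, d, e, cd, c², c³, c⁴, c⁵, d², d³, d⁴, d⁵, cd², cd³, cd⁴, cd⁵, c²d, c³d, c⁴d, c⁵d, c²d², c²d³, c²d⁴, c²d⁵, c³d², c³d³, c³d⁴, c³d⁵, c⁴d², c⁴d³, c⁴d⁴, c⁴d⁵, c⁵d², c⁵d³, c⁵d⁴, c⁵d⁵}.
No further products give new elements, so |G| = 36.

Answer: 36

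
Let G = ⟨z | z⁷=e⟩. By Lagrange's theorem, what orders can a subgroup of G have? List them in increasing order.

|G| = 7 = 7. By Lagrange's theorem the order of any subgroup divides 7; the divisors of 7 are 1, 7.

Answer: 1, 7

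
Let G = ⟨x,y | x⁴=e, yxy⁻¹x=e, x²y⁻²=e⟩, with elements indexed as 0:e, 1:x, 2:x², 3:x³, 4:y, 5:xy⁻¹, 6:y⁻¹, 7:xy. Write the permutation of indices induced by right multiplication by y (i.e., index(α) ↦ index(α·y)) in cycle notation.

(0 4 2 6)(1 7 3 5)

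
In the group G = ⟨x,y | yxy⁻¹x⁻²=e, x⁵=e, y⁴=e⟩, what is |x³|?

Compute successive powers until reaching e:
  (x³)¹ = x³, (x³)² = x, (x³)³ = x⁴, (x³)⁴ = x², (x³)⁵ = e.
The smallest positive k with (x³)ᵏ = e is 5.

Answer: 5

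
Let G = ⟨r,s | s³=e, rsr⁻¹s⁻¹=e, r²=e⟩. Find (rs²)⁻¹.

The order of (rs²) is 6 (smallest k with (rs²)ᵏ = e), so (rs²)⁻¹ = (rs²)⁵ = rs.
Check: (rs²) · (rs) → (rs²) · r = s²;   (s²) · s = e, giving e as required.

Answer: rs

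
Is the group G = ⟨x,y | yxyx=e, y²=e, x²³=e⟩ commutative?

x·y = xy but y·x = x²²y, so x·y ≠ y·x and G is not abelian.

Answer: No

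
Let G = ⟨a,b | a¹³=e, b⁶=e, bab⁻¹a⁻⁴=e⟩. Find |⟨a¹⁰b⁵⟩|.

|⟨a¹⁰b⁵⟩| equals the order of a¹⁰b⁵. Compute successive powers until reaching e:
  (a¹⁰b⁵)¹ = a¹⁰b⁵, (a¹⁰b⁵)² = a⁶b⁴, (a¹⁰b⁵)³ = a⁵b³, (a¹⁰b⁵)⁴ = a⁸b², (a¹⁰b⁵)⁵ = a¹²b, (a¹⁰b⁵)⁶ = e.
The smallest positive k with (a¹⁰b⁵)ᵏ = e is 6, so |⟨a¹⁰b⁵⟩| = 6.

Answer: 6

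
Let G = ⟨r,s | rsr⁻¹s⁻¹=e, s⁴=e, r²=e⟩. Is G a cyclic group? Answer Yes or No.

|G| = 8, but the maximum element order in G is 4 < 8. No single element generates all of G, so G is not cyclic.

Answer: No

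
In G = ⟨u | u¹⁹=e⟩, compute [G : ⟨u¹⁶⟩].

First find ord(u¹⁶) by computing successive powers:
  (u¹⁶)¹ = u¹⁶, (u¹⁶)² = u¹³, (u¹⁶)³ = u¹⁰, (u¹⁶)⁴ = u⁷, (u¹⁶)⁵ = u⁴, (u¹⁶)⁶ = u, (u¹⁶)⁷ = u¹⁷, (u¹⁶)⁸ = u¹⁴, (u¹⁶)⁹ = u¹¹, (u¹⁶)¹⁰ = u⁸, (u¹⁶)¹¹ = u⁵, (u¹⁶)¹² = u², (u¹⁶)¹³ = u¹⁸, (u¹⁶)¹⁴ = u¹⁵, (u¹⁶)¹⁵ = u¹², (u¹⁶)¹⁶ = u⁹, (u¹⁶)¹⁷ = u⁶, (u¹⁶)¹⁸ = u³, (u¹⁶)¹⁹ = e.
So |⟨u¹⁶⟩| = ord(u¹⁶) = 19. With |G| = 19, by Lagrange [G : ⟨u¹⁶⟩] = 19/19 = 1.

Answer: 1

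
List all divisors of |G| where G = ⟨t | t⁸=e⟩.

|G| = 8 = 2³. By Lagrange's theorem the order of any subgroup divides 8; the divisors of 8 are 1, 2, 4, 8.

Answer: 1, 2, 4, 8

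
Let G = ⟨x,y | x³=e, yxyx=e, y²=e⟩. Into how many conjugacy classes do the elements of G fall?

The conjugacy classes (representative and size) are:
  [e] (size 1), [x] (size 2), [xy] (size 3).
Class equation: 1 + 2 + 3 = 6 = |G|. So G has 3 conjugacy classes.

Answer: 3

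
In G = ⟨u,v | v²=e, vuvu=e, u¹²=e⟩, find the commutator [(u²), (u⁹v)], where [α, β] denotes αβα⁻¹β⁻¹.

[(u²), (u⁹v)] = (u²)·(u⁹v)·(u²)⁻¹·(u⁹v)⁻¹.
  (u²) · (u⁹v) = u¹¹v
  (u¹¹v) · (u¹⁰) = uv
  (uv) · (u⁹v) = u⁴

Answer: u⁴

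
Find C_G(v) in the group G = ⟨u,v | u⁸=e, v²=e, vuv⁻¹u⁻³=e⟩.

⟨v⟩ ⊆ C_G(v) since powers of v commute with v; so |C_G(v)| ≥ |⟨v⟩| = 2.
By orbit–stabilizer, |C_G(v)| = |G| / |conj. class of v| = 16 / 4 = 4.
The 4 elements commuting with v are {e, u⁴, v, u⁴v}.

Answer: {e, u⁴, v, u⁴v}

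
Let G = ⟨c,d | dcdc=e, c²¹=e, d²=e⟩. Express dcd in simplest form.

Multiply left to right, reducing at each step:
  d · c = c²⁰d
  (c²⁰d) · d = c²⁰

Answer: c²⁰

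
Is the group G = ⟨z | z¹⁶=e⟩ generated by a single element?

|G| = 16. The element z has order 16 (its powers give 16 distinct elements), so ⟨z⟩ = G and G is cyclic.

Answer: Yes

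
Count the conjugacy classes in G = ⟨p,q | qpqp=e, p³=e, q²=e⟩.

The conjugacy classes (representative and size) are:
  [e] (size 1), [p] (size 2), [pq] (size 3).
Class equation: 1 + 2 + 3 = 6 = |G|. So G has 3 conjugacy classes.

Answer: 3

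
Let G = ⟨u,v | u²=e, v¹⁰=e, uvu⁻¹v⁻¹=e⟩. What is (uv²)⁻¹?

The order of (uv²) is 10 (smallest k with (uv²)ᵏ = e), so (uv²)⁻¹ = (uv²)⁹ = uv⁸.
Check: (uv²) · (uv⁸) → (uv²) · u = v²;   (v²) · v⁸ = e, giving e as required.

Answer: uv⁸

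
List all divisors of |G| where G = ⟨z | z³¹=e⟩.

|G| = 31 = 31. By Lagrange's theorem the order of any subgroup divides 31; the divisors of 31 are 1, 31.

Answer: 1, 31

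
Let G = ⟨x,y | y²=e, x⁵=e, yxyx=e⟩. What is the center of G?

An element z ∈ Z(G) iff z commutes with every generator.
For example e is central: e·x = x = x·e; e·y = y = y·e.
Whereas x ∉ Z(G) since x·y = xy ≠ x⁴y = y·x.
Checking each of the 10 elements this way gives Z(G) = {e}, of order 1.

Answer: {e}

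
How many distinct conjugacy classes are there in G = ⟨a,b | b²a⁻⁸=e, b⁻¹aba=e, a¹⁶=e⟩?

The conjugacy classes (representative and size) are:
  [e] (size 1), [a] (size 2), [a¹⁴] (size 2), [a³] (size 2), [a¹²] (size 2), [a⁵] (size 2), [a¹⁰] (size 2), [a⁷] (size 2), [a⁸] (size 1), [a⁶b] (size 8), [a³b⁻¹] (size 8).
Class equation: 1 + 2 + 2 + 2 + 2 + 2 + 2 + 2 + 1 + 8 + 8 = 32 = |G|. So G has 11 conjugacy classes.

Answer: 11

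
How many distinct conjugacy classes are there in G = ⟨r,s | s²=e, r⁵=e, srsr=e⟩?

The conjugacy classes (representative and size) are:
  [e] (size 1), [r] (size 2), [r²] (size 2), [s] (size 5).
Class equation: 1 + 2 + 2 + 5 = 10 = |G|. So G has 4 conjugacy classes.

Answer: 4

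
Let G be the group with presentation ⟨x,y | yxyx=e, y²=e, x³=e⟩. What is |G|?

Enumerate words in the generators, reducing via the relations: the distinct elements are
  {e, x, y, xy, x², x²y}.
No further products give new elements, so |G| = 6.

Answer: 6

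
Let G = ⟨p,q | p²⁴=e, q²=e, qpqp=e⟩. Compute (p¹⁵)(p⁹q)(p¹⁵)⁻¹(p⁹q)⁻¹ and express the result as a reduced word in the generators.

[(p¹⁵), (p⁹q)] = (p¹⁵)·(p⁹q)·(p¹⁵)⁻¹·(p⁹q)⁻¹.
  (p¹⁵) · (p⁹q) = q
  q · (p⁹) = p¹⁵q
  (p¹⁵q) · (p⁹q) = p⁶

Answer: p⁶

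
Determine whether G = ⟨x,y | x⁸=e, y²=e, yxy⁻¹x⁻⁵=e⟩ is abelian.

x·y = xy but y·x = x⁵y, so x·y ≠ y·x and G is not abelian.

Answer: No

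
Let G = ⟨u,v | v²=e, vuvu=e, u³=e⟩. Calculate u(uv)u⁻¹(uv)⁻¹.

[u, (uv)] = u·(uv)·u⁻¹·(uv)⁻¹.
  u · (uv) = u²v
  (u²v) · (u²) = v
  v · (uv) = u²

Answer: u²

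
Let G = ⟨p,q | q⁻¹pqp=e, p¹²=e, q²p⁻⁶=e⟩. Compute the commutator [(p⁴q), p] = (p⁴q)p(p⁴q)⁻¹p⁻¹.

[(p⁴q), p] = (p⁴q)·p·(p⁴q)⁻¹·p⁻¹.
  (p⁴q) · p = p³q
  (p³q) · (p⁴q⁻¹) = p¹¹
  (p¹¹) · (p¹¹) = p¹⁰

Answer: p¹⁰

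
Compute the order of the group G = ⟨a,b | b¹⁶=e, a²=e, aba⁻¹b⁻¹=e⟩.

Enumerate words in the generators, reducing via the relations: the distinct elements are
  {a, b, e, ab, b², b³, b⁴, b⁵, b⁶, b⁷, b⁸, b⁹, ab², ab³, ab⁴, ab⁵, ab⁶, ab⁷, ab⁸, ab⁹, b¹², b¹³, b¹¹, b¹⁰, b¹⁴, b¹⁵, ab¹², ab¹³, ab¹¹, ab¹⁰, ab¹⁴, ab¹⁵}.
No further products give new elements, so |G| = 32.

Answer: 32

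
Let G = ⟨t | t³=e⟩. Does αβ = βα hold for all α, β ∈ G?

G has a single generator, so G is cyclic and hence abelian.

Answer: Yes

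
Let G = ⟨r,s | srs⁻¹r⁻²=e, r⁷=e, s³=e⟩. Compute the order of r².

Compute successive powers until reaching e:
  (r²)¹ = r², (r²)² = r⁴, (r²)³ = r⁶, (r²)⁴ = r, (r²)⁵ = r³, (r²)⁶ = r⁵, (r²)⁷ = e.
The smallest positive k with (r²)ᵏ = e is 7.

Answer: 7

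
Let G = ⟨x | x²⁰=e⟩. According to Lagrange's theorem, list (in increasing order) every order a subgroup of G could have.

|G| = 20 = 2² · 5. By Lagrange's theorem the order of any subgroup divides 20; the divisors of 20 are 1, 2, 4, 5, 10, 20.

Answer: 1, 2, 4, 5, 10, 20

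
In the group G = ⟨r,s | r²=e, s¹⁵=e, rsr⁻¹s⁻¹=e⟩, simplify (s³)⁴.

Compute successive powers of (s³), reducing at each step:
  (s³)²: (s³) · s³ = s⁶
  (s³)³: (s⁶) · s³ = s⁹
  (s³)⁴: (s⁹) · s³ = s¹²

Answer: s¹²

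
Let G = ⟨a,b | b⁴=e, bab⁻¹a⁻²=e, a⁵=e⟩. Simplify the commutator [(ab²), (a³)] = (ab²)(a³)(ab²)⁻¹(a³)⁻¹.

[(ab²), (a³)] = (ab²)·(a³)·(ab²)⁻¹·(a³)⁻¹.
  (ab²) · (a³) = a³b²
  (a³b²) · (ab²) = a²
  (a²) · (a²) = a⁴

Answer: a⁴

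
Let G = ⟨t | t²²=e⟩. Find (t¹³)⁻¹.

The order of (t¹³) is 22 (smallest k with (t¹³)ᵏ = e), so (t¹³)⁻¹ = (t¹³)²¹ = t⁹.
Check: (t¹³) · (t⁹) → (t¹³) · t⁹ = e, giving e as required.

Answer: t⁹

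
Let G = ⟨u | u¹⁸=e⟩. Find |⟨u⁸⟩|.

|⟨u⁸⟩| equals the order of u⁸. Compute successive powers until reaching e:
  (u⁸)¹ = u⁸, (u⁸)² = u¹⁶, (u⁸)³ = u⁶, (u⁸)⁴ = u¹⁴, (u⁸)⁵ = u⁴, (u⁸)⁶ = u¹², (u⁸)⁷ = u², (u⁸)⁸ = u¹⁰, (u⁸)⁹ = e.
The smallest positive k with (u⁸)ᵏ = e is 9, so |⟨u⁸⟩| = 9.

Answer: 9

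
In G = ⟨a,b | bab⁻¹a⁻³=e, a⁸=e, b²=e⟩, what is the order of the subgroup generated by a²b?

|⟨a²b⟩| equals the order of a²b. Compute successive powers until reaching e:
  (a²b)¹ = a²b, (a²b)² = e.
The smallest positive k with (a²b)ᵏ = e is 2, so |⟨a²b⟩| = 2.

Answer: 2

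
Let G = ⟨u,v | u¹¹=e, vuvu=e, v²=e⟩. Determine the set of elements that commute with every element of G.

An element z ∈ Z(G) iff z commutes with every generator.
For example e is central: e·u = u = u·e; e·v = v = v·e.
Whereas u ∉ Z(G) since u·v = uv ≠ u¹⁰v = v·u.
Checking each of the 22 elements this way gives Z(G) = {e}, of order 1.

Answer: {e}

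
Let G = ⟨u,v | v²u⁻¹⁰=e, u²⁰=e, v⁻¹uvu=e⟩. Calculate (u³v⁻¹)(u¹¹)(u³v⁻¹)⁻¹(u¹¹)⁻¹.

[(u³v⁻¹), (u¹¹)] = (u³v⁻¹)·(u¹¹)·(u³v⁻¹)⁻¹·(u¹¹)⁻¹.
  (u³v⁻¹) · (u¹¹) = u²v
  (u²v) · (u³v) = u⁹
  (u⁹) · (u⁹) = u¹⁸

Answer: u¹⁸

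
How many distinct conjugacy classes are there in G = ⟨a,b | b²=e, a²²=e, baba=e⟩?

The conjugacy classes (representative and size) are:
  [e] (size 1), [a] (size 2), [a²] (size 2), [a¹⁹] (size 2), [a⁴] (size 2), [a⁵] (size 2), [a⁶] (size 2), [a⁷] (size 2), [a⁸] (size 2), [a¹³] (size 2), [a¹⁰] (size 2), [a¹¹] (size 1), [a⁶b] (size 11), [ab] (size 11).
Class equation: 1 + 2 + 2 + 2 + 2 + 2 + 2 + 2 + 2 + 2 + 2 + 1 + 11 + 11 = 44 = |G|. So G has 14 conjugacy classes.

Answer: 14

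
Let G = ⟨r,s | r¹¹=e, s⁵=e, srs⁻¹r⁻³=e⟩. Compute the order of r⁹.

Compute successive powers until reaching e:
  (r⁹)¹ = r⁹, (r⁹)² = r⁷, (r⁹)³ = r⁵, (r⁹)⁴ = r³, (r⁹)⁵ = r, (r⁹)⁶ = r¹⁰, (r⁹)⁷ = r⁸, (r⁹)⁸ = r⁶, (r⁹)⁹ = r⁴, (r⁹)¹⁰ = r², (r⁹)¹¹ = e.
The smallest positive k with (r⁹)ᵏ = e is 11.

Answer: 11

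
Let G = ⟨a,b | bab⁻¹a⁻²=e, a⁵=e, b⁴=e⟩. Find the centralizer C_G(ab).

⟨ab⟩ ⊆ C_G(ab) since powers of ab commute with ab; so |C_G(ab)| ≥ |⟨ab⟩| = 4.
By orbit–stabilizer, |C_G(ab)| = |G| / |conj. class of ab| = 20 / 5 = 4.
The 4 elements commuting with ab are {e, ab, a²b³, a³b²}.

Answer: {e, ab, a²b³, a³b²}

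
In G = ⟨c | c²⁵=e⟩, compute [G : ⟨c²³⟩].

First find ord(c²³) by computing successive powers:
  (c²³)¹ = c²³, (c²³)² = c²¹, (c²³)³ = c¹⁹, (c²³)⁴ = c¹⁷, (c²³)⁵ = c¹⁵, (c²³)⁶ = c¹³, (c²³)⁷ = c¹¹, (c²³)⁸ = c⁹, (c²³)⁹ = c⁷, (c²³)¹⁰ = c⁵, (c²³)¹¹ = c³, (c²³)¹² = c, (c²³)¹³ = c²⁴, (c²³)¹⁴ = c²², (c²³)¹⁵ = c²⁰, (c²³)¹⁶ = c¹⁸, (c²³)¹⁷ = c¹⁶, (c²³)¹⁸ = c¹⁴, (c²³)¹⁹ = c¹², (c²³)²⁰ = c¹⁰, (c²³)²¹ = c⁸, (c²³)²² = c⁶, (c²³)²³ = c⁴, (c²³)²⁴ = c², (c²³)²⁵ = e.
So |⟨c²³⟩| = ord(c²³) = 25. With |G| = 25, by Lagrange [G : ⟨c²³⟩] = 25/25 = 1.

Answer: 1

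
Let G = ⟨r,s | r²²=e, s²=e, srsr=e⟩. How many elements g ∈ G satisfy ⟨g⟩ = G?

⟨g⟩ = G would require ord(g) = |G| = 44, but the maximum element order in G is 22 < 44. So G is not cyclic and no single element generates it: the count is 0.

Answer: 0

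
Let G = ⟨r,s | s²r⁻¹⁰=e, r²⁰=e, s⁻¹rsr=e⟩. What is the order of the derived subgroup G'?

G' = [G, G] is generated by all commutators. The generator-pair commutators are: [r, s] = r².
The subgroup they normally generate is {e, r², r⁴, r⁶, r⁸, r¹⁰, r¹², r¹⁴, r¹⁶, r¹⁸}, of order 10.
Check: |G/G'| = 40/10 = 4 is the order of the abelianisation.

Answer: 10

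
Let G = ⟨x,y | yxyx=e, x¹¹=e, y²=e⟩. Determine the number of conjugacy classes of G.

The conjugacy classes (representative and size) are:
  [e] (size 1), [x¹⁰] (size 2), [x²] (size 2), [x³] (size 2), [x⁷] (size 2), [x⁶] (size 2), [x²y] (size 11).
Class equation: 1 + 2 + 2 + 2 + 2 + 2 + 11 = 22 = |G|. So G has 7 conjugacy classes.

Answer: 7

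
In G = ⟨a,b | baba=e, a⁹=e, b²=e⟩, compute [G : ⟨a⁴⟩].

First find ord(a⁴) by computing successive powers:
  (a⁴)¹ = a⁴, (a⁴)² = a⁸, (a⁴)³ = a³, (a⁴)⁴ = a⁷, (a⁴)⁵ = a², (a⁴)⁶ = a⁶, (a⁴)⁷ = a, (a⁴)⁸ = a⁵, (a⁴)⁹ = e.
So |⟨a⁴⟩| = ord(a⁴) = 9. With |G| = 18, by Lagrange [G : ⟨a⁴⟩] = 18/9 = 2.

Answer: 2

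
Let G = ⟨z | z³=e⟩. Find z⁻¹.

The order of z is 3 (smallest k with zᵏ = e), so z⁻¹ = z² = z².
Check: z · (z²) → z · z² = e, giving e as required.

Answer: z²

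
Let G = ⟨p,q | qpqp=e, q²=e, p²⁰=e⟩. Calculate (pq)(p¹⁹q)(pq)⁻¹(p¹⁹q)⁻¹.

[(pq), (p¹⁹q)] = (pq)·(p¹⁹q)·(pq)⁻¹·(p¹⁹q)⁻¹.
  (pq) · (p¹⁹q) = p²
  (p²) · (pq) = p³q
  (p³q) · (p¹⁹q) = p⁴

Answer: p⁴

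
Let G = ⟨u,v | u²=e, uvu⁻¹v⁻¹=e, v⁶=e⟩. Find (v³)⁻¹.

The order of (v³) is 2 (smallest k with (v³)ᵏ = e), so (v³)⁻¹ = (v³)¹ = v³.
Check: (v³) · (v³) → (v³) · v³ = e, giving e as required.

Answer: v³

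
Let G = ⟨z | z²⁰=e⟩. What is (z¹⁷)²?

Compute successive powers of (z¹⁷), reducing at each step:
  (z¹⁷)²: (z¹⁷) · z¹⁷ = z¹⁴

Answer: z¹⁴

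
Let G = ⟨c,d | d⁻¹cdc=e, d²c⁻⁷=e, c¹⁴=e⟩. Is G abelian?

c·d = cd but d·c = c⁶d⁻¹, so c·d ≠ d·c and G is not abelian.

Answer: No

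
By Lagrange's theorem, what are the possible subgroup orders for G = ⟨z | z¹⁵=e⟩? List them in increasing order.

|G| = 15 = 3 · 5. By Lagrange's theorem the order of any subgroup divides 15; the divisors of 15 are 1, 3, 5, 15.

Answer: 1, 3, 5, 15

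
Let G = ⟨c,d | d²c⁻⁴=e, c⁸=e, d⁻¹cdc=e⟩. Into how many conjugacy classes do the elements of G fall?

The conjugacy classes (representative and size) are:
  [e] (size 1), [c⁷] (size 2), [c⁶] (size 2), [c³] (size 2), [c⁴] (size 1), [c²d⁻¹] (size 4), [c³d⁻¹] (size 4).
Class equation: 1 + 2 + 2 + 2 + 1 + 4 + 4 = 16 = |G|. So G has 7 conjugacy classes.

Answer: 7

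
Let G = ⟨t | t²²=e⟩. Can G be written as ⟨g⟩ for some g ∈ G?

|G| = 22. The element t has order 22 (its powers give 22 distinct elements), so ⟨t⟩ = G and G is cyclic.

Answer: Yes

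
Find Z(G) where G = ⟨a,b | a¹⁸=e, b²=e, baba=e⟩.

An element z ∈ Z(G) iff z commutes with every generator.
For example a⁹ is central: (a⁹)·a = a¹⁰ = a·(a⁹); (a⁹)·b = a⁹b = b·(a⁹).
Whereas a ∉ Z(G) since a·b = ab ≠ a¹⁷b = b·a.
Checking each of the 36 elements this way gives Z(G) = {e, a⁹}, of order 2.

Answer: {e, a⁹}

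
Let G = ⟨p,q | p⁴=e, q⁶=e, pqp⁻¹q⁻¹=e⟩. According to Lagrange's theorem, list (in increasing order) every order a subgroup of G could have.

|G| = 24 = 2³ · 3. By Lagrange's theorem the order of any subgroup divides 24; the divisors of 24 are 1, 2, 3, 4, 6, 8, 12, 24.

Answer: 1, 2, 3, 4, 6, 8, 12, 24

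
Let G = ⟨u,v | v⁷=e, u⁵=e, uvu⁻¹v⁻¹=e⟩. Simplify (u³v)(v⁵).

Compute (u³v) · (v⁵) by multiplying left to right and reducing via the relations at each step:
  (u³v) · v⁵ = u³v⁶

Answer: u³v⁶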